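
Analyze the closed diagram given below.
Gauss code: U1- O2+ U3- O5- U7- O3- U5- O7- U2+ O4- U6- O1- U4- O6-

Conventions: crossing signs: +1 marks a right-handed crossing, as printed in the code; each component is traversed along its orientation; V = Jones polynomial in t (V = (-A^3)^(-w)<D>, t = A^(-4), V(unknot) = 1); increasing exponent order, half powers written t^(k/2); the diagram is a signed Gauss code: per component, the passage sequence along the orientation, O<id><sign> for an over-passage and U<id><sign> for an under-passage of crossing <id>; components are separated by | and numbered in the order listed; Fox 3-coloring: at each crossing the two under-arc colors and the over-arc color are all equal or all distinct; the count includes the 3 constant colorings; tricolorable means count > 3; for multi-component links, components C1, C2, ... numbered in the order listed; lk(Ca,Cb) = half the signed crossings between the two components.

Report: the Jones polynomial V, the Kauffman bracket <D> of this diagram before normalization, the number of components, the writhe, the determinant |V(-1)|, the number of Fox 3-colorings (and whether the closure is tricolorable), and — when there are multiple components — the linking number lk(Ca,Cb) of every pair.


V = t^-8 - 2t^-7 + t^-6 - 2t^-5 + 2t^-4 + t^-2
<D> = -A^-7 - 2A + 2A^5 - A^9 + 2A^13 - A^17 (w = -5)
1 component over 7 crossings, w = -5
27 Fox colorings among 3^7, |V(-1)| = 9: tricolorable
why: V spans 6 powers of t: at least 6 crossings in any diagram


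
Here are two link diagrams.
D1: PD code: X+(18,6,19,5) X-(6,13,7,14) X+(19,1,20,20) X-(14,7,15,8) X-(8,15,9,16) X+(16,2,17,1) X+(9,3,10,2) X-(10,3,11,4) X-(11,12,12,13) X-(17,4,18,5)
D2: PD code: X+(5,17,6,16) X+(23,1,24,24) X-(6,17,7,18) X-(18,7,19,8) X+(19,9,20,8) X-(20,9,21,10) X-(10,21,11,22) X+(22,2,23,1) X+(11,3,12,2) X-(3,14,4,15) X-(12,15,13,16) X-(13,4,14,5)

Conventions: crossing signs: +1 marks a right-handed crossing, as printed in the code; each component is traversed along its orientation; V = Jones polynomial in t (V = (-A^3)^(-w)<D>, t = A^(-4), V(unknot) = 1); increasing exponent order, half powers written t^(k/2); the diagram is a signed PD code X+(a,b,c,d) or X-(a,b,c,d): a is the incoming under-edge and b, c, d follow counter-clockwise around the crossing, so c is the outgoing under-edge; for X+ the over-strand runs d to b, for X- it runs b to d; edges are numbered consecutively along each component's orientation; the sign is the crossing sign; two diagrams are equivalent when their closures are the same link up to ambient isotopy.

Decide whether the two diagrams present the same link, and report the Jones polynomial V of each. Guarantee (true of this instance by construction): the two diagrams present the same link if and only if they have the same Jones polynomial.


same link: yes
V(D1) = -t^-4 + t^-3 + t^-1  [10 crossings, <D> = A^-2 + A^6 - A^10, w = -2]
V(D2) = -t^-4 + t^-3 + t^-1  [12 crossings, <D> = A^-2 + A^6 - A^10, w = -2]
insight: from 10 to 12 crossings by R-moves: one link, two diagrams


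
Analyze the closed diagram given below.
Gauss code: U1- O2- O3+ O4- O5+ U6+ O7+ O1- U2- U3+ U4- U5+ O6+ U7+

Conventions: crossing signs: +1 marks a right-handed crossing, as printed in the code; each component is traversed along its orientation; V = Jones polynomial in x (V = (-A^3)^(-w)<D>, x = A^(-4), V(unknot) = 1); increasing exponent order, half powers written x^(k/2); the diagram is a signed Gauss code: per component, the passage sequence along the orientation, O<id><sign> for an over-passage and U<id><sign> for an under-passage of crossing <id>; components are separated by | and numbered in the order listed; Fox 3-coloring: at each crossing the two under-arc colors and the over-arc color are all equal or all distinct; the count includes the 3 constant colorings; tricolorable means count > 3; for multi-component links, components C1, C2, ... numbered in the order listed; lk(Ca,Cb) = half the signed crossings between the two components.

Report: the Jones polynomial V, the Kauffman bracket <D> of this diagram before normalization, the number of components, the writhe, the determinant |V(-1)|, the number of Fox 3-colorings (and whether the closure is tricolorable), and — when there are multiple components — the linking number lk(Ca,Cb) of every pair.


Jones polynomial: V(x) = 1
<D> = -A^3; writhe +1
components 1, writhe +1 (7 crossings)
3-colorings: 3 of 3^7, det 1 — not tricolorable
note: w = +1 (over 7 crossings) is diagram-only; (-A^3)^(-1) removes it from V


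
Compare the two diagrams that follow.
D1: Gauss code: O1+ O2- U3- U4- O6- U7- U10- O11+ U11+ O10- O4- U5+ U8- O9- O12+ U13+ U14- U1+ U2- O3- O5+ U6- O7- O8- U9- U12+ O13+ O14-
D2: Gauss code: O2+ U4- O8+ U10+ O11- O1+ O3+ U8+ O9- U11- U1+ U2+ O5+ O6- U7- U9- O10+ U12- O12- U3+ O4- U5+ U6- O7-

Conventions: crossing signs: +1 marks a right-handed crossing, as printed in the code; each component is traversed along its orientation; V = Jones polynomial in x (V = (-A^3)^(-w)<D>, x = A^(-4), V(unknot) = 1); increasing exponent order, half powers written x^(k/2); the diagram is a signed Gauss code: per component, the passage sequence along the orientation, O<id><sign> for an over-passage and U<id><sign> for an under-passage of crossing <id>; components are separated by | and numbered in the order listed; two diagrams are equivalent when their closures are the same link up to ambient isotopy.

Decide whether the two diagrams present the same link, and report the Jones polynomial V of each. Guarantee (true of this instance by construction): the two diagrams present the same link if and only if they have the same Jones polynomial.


same link: no
V(D1) = -x^-6 + x^-5 - x^-4 + 2x^-3 - x^-2 + x^-1  [14 crossings, <D> = A^-8 - A^-4 + 2 - A^4 + A^8 - A^12, w = -4]
D2 (bracket -A^-16 + A^-12 + A^-4; 12 crossings at w = 0): V = x + x^3 - x^4
note: 2 values of V(x) split the 2 diagrams


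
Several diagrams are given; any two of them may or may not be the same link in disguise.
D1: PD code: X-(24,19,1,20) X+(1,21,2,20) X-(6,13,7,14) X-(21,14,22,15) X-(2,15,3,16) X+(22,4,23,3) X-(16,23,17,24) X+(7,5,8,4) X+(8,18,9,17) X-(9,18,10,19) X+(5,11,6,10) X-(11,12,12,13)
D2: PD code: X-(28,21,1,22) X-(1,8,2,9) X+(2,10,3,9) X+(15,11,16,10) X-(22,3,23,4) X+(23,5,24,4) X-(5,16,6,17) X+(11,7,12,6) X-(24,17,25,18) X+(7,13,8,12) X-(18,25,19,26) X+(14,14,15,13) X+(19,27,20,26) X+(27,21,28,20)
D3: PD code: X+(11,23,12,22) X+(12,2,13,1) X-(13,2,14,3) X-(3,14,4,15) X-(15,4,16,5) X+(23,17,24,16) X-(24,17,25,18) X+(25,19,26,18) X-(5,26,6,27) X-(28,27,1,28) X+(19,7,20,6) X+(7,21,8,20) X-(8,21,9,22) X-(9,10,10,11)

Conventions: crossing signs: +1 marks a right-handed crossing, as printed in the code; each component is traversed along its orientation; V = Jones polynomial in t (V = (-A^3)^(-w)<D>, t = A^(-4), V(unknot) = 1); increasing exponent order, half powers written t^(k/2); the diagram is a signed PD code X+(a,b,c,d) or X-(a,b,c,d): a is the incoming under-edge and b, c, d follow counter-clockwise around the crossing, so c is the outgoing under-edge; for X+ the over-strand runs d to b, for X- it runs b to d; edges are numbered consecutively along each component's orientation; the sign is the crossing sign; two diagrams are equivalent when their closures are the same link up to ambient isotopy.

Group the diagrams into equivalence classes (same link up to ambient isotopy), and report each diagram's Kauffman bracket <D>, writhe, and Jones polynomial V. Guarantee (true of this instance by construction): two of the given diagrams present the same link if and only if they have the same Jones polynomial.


equivalence classes: {D1} | {D2} | {D3}
D1 (bracket A^-6; 12 crossings at w = -2): V = 1
V(D2) = t + t^3 - t^4  [14 crossings, <D> = -A^-10 + A^-6 + A^2, w = +2]
V(D3) = -t^-3 + 2t^-2 - 2t^-1 + 3 - 2t + 2t^2 - t^3  (w -2, c 14, <D> = -A^-18 + 2A^-14 - 2A^-10 + 3A^-6 - 2A^-2 + 2A^2 - A^6)
observation: 3 classes among 3 diagrams; unequal V(t) rules out equality


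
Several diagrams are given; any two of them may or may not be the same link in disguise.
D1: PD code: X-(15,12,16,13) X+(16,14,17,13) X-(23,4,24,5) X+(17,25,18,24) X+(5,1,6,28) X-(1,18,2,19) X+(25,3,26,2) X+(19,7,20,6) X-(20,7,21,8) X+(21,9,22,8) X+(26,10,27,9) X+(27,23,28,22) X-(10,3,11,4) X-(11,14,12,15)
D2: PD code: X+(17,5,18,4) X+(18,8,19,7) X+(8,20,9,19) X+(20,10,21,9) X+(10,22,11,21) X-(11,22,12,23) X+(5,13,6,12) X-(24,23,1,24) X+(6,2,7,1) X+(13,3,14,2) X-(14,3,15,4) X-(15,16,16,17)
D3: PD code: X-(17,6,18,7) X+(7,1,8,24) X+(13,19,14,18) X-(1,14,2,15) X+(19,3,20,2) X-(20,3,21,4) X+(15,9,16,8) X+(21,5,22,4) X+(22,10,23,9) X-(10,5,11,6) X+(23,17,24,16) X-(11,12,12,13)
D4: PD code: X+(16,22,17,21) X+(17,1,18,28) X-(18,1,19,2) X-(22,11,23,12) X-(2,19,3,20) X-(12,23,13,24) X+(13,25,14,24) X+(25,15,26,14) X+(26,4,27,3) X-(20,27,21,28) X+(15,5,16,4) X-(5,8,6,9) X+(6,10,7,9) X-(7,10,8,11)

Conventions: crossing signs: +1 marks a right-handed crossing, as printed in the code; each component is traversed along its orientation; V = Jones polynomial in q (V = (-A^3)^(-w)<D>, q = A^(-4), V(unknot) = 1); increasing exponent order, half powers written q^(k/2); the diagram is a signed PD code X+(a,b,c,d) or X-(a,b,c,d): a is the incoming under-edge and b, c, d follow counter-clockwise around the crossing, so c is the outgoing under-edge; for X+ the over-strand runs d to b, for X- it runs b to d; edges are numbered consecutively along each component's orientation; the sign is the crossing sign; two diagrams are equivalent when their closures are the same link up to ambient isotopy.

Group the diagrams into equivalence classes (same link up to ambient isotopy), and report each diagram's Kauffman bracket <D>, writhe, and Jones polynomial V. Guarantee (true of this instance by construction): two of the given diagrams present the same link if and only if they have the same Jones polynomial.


classes: {D1, D3} | {D2} | {D4}
V(D1) = q^-1 - 1 + 2q - 2q^2 + 2q^3 - 2q^4 + q^5  [14 crossings, <D> = A^-14 - 2A^-10 + 2A^-6 - 2A^-2 + 2A^2 - A^6 + A^10, w = +2]
D2 (bracket -A^-16 + A^-12 - A^-8 + A^-4 + A^4; 12 crossings at w = +4): V = q^2 + q^4 - q^5 + q^6 - q^7
D3 (bracket A^-14 - 2A^-10 + 2A^-6 - 2A^-2 + 2A^2 - A^6 + A^10; 12 crossings at w = +2): V = q^-1 - 1 + 2q - 2q^2 + 2q^3 - 2q^4 + q^5
D4 (bracket A^-8 - A^-4 + 1 - A^4 + A^8; 14 crossings at w = 0): V = q^-2 - q^-1 + 1 - q + q^2
insight: 3 values of V(q) split the 4 diagrams


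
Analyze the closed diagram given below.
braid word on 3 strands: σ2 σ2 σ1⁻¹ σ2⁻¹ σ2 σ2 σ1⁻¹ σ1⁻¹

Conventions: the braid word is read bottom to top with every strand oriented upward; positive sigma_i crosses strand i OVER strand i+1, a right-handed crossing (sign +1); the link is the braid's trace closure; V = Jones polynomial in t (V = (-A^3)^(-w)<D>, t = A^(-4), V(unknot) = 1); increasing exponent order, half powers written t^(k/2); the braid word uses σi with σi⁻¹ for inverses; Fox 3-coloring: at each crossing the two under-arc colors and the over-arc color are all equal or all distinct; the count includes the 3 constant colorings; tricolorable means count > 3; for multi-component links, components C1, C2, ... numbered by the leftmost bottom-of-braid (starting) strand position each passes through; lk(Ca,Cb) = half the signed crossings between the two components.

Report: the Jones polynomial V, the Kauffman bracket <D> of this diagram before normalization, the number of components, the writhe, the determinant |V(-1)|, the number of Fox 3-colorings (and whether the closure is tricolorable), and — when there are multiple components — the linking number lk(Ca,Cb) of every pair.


V(t) = -t^-3 + 2t^-2 - 2t^-1 + 3 - 2t + 2t^2 - t^3
bracket: -A^-12 + 2A^-8 - 2A^-4 + 3 - 2A^4 + 2A^8 - A^12, w = 0
1 component, writhe 0, over 8 crossings
det 13, colorings 3 of 3^8 — not tricolorable
observation: det 13 = |V(-1)|; not divisible by 3, so not tricolorable


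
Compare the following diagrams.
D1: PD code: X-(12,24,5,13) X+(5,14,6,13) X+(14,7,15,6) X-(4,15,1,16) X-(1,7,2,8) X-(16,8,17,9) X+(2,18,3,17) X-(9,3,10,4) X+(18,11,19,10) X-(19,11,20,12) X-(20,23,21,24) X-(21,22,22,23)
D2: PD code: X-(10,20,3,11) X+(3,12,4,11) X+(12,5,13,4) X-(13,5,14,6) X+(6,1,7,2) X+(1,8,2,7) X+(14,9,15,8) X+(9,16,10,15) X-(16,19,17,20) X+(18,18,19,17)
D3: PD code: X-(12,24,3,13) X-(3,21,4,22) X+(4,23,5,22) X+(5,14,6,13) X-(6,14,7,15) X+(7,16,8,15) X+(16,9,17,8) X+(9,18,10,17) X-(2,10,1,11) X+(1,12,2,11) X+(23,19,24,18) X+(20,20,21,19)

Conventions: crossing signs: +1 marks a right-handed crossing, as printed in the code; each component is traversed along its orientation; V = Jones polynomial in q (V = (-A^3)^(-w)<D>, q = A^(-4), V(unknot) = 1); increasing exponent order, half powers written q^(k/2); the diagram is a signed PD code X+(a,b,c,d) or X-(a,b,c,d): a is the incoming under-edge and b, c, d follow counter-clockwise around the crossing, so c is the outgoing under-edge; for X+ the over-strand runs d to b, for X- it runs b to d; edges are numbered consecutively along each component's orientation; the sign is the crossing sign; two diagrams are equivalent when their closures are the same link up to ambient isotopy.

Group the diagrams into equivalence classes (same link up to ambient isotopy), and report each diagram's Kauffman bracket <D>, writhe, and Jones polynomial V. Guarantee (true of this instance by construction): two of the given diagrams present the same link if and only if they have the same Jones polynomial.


classes: {D1} | {D2} | {D3}
V(D1) = q^-3 + q^-2 + q^-1 + 1  [12 crossings, <D> = A^-12 + A^-8 + A^-4 + 1, w = -4]
V(D2) = q + 2q^3 + q^5  (w +4, c 10, <D> = A^-8 + 2 + A^8)
D3 (bracket 1 + A^4 + A^8 + A^12; 12 crossings at w = +4): V = 1 + q + q^2 + q^3
note: comparing 3 Jones polynomials yields 3 groups


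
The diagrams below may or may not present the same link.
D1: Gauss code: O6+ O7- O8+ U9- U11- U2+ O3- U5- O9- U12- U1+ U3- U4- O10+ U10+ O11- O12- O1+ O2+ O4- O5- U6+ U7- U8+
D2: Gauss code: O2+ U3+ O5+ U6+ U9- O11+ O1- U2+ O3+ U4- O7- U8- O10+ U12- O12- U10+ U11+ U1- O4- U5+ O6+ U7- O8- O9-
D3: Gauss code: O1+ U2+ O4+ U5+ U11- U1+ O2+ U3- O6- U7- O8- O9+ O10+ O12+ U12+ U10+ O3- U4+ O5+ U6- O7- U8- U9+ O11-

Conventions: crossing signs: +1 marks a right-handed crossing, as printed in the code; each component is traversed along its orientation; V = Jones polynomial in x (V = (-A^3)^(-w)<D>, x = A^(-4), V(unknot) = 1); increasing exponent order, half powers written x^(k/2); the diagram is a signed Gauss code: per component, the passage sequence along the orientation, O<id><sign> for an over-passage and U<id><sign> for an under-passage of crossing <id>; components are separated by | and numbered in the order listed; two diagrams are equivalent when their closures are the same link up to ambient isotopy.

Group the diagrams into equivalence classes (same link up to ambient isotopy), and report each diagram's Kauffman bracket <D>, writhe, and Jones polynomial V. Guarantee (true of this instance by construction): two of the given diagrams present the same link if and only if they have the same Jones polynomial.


grouping into links: {D1} | {D2, D3}
V(D1) = -x^-4 + x^-3 + x^-1  (w -2, c 12, <D> = A^-2 + A^6 - A^10)
V(D2) = -x^-3 + 2x^-2 - 2x^-1 + 3 - 2x + 2x^2 - x^3  (w 0, c 12, <D> = -A^-12 + 2A^-8 - 2A^-4 + 3 - 2A^4 + 2A^8 - A^12)
V(D3) = -x^-3 + 2x^-2 - 2x^-1 + 3 - 2x + 2x^2 - x^3  (w +2, c 12, <D> = -A^-6 + 2A^-2 - 2A^2 + 3A^6 - 2A^10 + 2A^14 - A^18)
key observation: V(x) takes 2 values over 3 diagrams, fixing the grouping


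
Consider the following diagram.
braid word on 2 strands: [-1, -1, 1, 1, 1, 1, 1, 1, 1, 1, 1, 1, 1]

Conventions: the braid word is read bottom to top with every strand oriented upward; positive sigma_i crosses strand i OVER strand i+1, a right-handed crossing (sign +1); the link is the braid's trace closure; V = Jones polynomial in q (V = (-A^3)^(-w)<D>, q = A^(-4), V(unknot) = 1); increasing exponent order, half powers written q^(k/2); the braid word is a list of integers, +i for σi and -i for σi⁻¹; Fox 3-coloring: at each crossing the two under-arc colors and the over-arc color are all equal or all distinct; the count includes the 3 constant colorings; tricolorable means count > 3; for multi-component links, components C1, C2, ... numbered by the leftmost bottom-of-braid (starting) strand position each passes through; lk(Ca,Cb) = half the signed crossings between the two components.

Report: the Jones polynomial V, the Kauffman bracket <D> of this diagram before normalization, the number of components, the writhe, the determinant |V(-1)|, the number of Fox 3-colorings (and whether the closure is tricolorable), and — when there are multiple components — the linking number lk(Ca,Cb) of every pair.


V(q) = q^4 + q^6 - q^7 + q^8 - q^9 + q^10 - q^11 + q^12 - q^13
bracket: A^-25 - A^-21 + A^-17 - A^-13 + A^-9 - A^-5 + A^-1 - A^3 - A^11, w = +9
1 component, writhe +9, over 13 crossings
det 9, colorings 9 of 3^13 — tricolorable
observation: one generator, power 9: the (2,9) torus pattern


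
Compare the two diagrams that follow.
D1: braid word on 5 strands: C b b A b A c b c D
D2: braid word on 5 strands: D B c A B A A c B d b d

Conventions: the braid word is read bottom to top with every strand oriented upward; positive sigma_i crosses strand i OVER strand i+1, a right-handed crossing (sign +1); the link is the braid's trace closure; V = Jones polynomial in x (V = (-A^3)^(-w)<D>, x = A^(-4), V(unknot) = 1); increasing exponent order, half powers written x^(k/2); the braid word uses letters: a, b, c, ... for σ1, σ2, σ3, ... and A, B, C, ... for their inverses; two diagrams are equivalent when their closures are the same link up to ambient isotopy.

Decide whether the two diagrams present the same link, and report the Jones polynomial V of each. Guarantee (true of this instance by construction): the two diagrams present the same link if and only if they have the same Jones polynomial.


same link: no
V(D1) = x^-1 - 1 + 2x - 2x^2 + 2x^3 - 2x^4 + x^5  [10 crossings, <D> = A^-14 - 2A^-10 + 2A^-6 - 2A^-2 + 2A^2 - A^6 + A^10, w = +2]
V(D2) = x^-5 - 2x^-4 + 2x^-3 - 2x^-2 + 2x^-1 - 1 + x  (w -2, c 12, <D> = A^-10 - A^-6 + 2A^-2 - 2A^2 + 2A^6 - 2A^10 + A^14)
note: comparing 2 Jones polynomials yields 2 groups


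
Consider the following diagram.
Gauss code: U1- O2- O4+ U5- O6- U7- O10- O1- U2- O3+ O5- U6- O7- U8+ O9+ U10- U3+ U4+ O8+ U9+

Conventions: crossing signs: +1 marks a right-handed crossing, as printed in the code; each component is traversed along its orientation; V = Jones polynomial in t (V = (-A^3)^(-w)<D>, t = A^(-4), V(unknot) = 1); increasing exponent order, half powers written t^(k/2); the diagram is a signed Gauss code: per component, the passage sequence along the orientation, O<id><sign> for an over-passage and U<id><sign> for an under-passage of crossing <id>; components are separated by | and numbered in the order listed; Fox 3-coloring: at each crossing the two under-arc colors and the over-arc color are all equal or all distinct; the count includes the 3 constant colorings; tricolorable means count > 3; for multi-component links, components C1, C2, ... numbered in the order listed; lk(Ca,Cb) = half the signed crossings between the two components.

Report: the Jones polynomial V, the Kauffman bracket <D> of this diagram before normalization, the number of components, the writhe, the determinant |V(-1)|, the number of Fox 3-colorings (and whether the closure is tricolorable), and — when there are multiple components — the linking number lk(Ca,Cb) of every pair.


Jones polynomial: V(t) = -t^-6 + t^-5 - 2t^-4 + 3t^-3 - 2t^-2 + 3t^-1 - 1 + t - t^2
<D> = -A^-14 + A^-10 - A^-6 + 3A^-2 - 2A^2 + 3A^6 - 2A^10 + A^14 - A^18; writhe -2
components 1, writhe -2 (10 crossings)
3-colorings: 9 of 3^10, det 15 — tricolorable
note: w = -2 shifts under R1 moves; the (-A^3)^(2) factor cancels that in V


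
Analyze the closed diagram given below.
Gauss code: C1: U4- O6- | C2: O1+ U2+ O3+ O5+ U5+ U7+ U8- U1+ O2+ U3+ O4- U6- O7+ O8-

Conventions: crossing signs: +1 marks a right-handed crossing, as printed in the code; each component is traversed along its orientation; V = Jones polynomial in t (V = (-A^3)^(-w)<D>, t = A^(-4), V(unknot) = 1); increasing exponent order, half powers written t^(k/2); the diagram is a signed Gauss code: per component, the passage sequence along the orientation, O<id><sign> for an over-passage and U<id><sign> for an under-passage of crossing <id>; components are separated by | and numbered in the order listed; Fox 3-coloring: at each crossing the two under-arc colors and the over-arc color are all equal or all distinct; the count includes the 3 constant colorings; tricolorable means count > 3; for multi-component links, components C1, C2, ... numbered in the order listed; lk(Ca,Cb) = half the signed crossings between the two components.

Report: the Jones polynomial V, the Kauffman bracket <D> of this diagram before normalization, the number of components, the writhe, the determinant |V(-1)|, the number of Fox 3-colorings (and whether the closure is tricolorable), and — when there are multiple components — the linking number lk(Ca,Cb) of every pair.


V(t) = -t^(-3/2) - 2t^(1/2) + t^(3/2) - t^(5/2) + t^(7/2)
bracket: A^-8 - A^-4 + 1 - 2A^4 - A^12, w = +2
2 components, writhe +2, over 8 crossings
lk(C1,C2) = -1
det 6, colorings 9 of 3^8 — tricolorable
observation: the 1 component pair carries total linking -1


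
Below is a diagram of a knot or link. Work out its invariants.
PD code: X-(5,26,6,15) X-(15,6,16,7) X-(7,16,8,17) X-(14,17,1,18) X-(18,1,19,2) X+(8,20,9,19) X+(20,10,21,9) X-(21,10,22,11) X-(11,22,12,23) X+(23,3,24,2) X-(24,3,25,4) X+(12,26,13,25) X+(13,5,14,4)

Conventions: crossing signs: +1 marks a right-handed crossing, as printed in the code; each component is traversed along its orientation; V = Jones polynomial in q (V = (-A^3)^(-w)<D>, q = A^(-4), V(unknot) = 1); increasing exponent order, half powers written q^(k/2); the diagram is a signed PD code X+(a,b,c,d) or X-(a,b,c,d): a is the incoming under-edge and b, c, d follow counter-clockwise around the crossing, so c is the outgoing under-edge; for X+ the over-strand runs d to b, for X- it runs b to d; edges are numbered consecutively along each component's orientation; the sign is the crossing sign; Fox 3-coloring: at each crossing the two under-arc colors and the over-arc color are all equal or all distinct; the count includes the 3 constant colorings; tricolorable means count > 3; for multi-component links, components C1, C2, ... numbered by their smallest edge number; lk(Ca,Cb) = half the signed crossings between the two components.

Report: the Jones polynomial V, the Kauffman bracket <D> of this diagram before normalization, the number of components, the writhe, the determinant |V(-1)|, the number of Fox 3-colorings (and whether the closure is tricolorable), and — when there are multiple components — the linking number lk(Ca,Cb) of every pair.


Jones polynomial: V(q) = -q^(-11/2) + q^(-9/2) - q^(-7/2) - q^(-3/2)
<D> = A^-3 + A^5 - A^9 + A^13; writhe -3
components 2, writhe -3 (13 crossings)
linking number lk(C1,C2) = -2
3-colorings: 3 of 3^13, det 4 — not tricolorable
note: summing lk over 1 pair gives -2


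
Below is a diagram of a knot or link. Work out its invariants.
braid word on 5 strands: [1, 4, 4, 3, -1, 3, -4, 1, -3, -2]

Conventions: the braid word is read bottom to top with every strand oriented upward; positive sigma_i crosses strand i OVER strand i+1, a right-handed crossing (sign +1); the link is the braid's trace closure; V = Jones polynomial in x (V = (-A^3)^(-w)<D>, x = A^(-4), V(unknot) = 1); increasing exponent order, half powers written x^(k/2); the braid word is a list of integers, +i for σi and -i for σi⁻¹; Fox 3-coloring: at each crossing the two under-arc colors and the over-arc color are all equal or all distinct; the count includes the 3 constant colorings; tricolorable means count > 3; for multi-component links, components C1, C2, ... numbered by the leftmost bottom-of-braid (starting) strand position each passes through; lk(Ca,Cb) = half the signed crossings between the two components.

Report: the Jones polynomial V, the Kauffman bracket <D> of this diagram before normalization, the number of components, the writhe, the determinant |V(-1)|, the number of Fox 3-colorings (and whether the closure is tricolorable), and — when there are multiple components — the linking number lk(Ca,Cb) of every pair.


Jones polynomial: V(x) = x + x^3 - x^4
<D> = -A^-10 + A^-6 + A^2; writhe +2
components 1, writhe +2 (10 crossings)
3-colorings: 9 of 3^10, det 3 — tricolorable
note: V spans 3 powers of x: at least 3 crossings in any diagram


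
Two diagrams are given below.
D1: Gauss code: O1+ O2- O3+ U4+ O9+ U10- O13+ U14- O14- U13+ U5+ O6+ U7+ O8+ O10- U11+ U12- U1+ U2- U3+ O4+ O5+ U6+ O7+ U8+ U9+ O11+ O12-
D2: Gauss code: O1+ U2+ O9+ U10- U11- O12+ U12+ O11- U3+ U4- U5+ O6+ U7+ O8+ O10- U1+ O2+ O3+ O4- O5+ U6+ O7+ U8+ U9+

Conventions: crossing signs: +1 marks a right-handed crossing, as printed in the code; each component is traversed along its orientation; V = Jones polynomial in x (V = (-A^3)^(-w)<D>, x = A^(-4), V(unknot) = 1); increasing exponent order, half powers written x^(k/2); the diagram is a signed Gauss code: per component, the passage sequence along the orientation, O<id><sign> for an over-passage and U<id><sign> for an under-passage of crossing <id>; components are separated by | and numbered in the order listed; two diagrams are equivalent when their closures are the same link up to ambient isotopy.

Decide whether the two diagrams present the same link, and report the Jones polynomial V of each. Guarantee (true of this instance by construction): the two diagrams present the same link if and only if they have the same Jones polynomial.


same link: yes
V(D1) = x^2 - x^3 + 3x^4 - 3x^5 + 3x^6 - 3x^7 + 2x^8 - x^9  [14 crossings, <D> = -A^-18 + 2A^-14 - 3A^-10 + 3A^-6 - 3A^-2 + 3A^2 - A^6 + A^10, w = +6]
D2 (bracket -A^-18 + 2A^-14 - 3A^-10 + 3A^-6 - 3A^-2 + 3A^2 - A^6 + A^10; 12 crossings at w = +6): V = x^2 - x^3 + 3x^4 - 3x^5 + 3x^6 - 3x^7 + 2x^8 - x^9
note: from 14 to 12 crossings by R-moves: one link, two diagrams


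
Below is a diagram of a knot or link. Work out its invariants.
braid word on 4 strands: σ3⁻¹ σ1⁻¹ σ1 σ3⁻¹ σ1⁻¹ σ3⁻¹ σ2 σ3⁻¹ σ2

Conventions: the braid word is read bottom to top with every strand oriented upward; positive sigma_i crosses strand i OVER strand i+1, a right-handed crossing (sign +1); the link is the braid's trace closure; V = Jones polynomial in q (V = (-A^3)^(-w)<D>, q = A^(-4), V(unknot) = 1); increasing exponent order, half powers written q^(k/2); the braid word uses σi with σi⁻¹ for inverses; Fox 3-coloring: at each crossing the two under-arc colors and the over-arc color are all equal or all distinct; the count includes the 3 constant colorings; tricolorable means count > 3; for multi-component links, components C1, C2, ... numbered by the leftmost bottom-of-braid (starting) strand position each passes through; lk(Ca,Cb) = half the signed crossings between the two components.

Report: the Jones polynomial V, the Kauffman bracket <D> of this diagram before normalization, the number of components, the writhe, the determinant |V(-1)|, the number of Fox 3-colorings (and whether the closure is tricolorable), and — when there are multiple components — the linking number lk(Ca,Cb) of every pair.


V(q) = q^-5 - 2q^-4 + 2q^-3 - 2q^-2 + 2q^-1 - 1 + q
bracket: -A^-13 + A^-9 - 2A^-5 + 2A^-1 - 2A^3 + 2A^7 - A^11, w = -3
1 component, writhe -3, over 9 crossings
det 11, colorings 3 of 3^9 — not tricolorable
observation: det 11 = |V(-1)|; not divisible by 3, so not tricolorable


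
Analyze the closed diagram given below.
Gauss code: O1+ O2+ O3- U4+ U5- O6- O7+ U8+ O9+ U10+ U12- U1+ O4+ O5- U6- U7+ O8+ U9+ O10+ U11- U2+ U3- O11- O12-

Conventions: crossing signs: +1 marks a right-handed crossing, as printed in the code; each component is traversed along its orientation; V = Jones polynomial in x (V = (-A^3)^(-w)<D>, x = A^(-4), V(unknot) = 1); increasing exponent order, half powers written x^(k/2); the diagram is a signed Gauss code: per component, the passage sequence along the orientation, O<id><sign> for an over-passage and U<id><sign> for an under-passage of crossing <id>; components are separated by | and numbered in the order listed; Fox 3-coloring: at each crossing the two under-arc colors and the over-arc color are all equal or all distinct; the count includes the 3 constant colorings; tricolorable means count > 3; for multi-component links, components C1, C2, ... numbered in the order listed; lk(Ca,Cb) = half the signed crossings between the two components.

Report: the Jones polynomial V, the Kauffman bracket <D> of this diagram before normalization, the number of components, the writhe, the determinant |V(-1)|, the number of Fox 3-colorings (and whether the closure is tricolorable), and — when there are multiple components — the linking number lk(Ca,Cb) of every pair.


Jones polynomial: V(x) = x + x^3 - x^4
<D> = -A^-10 + A^-6 + A^2; writhe +2
components 1, writhe +2 (12 crossings)
3-colorings: 9 of 3^12, det 3 — tricolorable
note: w = +2 shifts under R1 moves; the (-A^3)^(-2) factor cancels that in V


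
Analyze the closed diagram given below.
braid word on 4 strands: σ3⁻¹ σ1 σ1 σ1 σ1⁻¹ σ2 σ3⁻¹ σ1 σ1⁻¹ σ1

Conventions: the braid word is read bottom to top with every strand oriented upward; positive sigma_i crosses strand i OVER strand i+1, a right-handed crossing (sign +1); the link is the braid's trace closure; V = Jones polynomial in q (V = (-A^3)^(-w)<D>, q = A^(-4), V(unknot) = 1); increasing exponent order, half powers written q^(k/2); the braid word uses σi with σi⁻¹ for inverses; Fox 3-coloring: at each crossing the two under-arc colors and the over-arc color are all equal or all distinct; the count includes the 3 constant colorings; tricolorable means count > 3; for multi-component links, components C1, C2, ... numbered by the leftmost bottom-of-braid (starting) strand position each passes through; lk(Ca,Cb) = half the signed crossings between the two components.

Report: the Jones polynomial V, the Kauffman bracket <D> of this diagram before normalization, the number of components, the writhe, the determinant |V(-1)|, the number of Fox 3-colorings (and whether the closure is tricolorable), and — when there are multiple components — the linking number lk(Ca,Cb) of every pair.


V = -q^(-3/2) - 2q^(1/2) + q^(3/2) - q^(5/2) + q^(7/2)
<D> = A^-8 - A^-4 + 1 - 2A^4 - A^12 (w = +2)
2 components over 10 crossings, w = +2
lk(C1,C2): -1
9 Fox colorings among 3^10, |V(-1)| = 6: tricolorable
why: |V(-1)| = 6: so tricolorable, since 3 divides 6


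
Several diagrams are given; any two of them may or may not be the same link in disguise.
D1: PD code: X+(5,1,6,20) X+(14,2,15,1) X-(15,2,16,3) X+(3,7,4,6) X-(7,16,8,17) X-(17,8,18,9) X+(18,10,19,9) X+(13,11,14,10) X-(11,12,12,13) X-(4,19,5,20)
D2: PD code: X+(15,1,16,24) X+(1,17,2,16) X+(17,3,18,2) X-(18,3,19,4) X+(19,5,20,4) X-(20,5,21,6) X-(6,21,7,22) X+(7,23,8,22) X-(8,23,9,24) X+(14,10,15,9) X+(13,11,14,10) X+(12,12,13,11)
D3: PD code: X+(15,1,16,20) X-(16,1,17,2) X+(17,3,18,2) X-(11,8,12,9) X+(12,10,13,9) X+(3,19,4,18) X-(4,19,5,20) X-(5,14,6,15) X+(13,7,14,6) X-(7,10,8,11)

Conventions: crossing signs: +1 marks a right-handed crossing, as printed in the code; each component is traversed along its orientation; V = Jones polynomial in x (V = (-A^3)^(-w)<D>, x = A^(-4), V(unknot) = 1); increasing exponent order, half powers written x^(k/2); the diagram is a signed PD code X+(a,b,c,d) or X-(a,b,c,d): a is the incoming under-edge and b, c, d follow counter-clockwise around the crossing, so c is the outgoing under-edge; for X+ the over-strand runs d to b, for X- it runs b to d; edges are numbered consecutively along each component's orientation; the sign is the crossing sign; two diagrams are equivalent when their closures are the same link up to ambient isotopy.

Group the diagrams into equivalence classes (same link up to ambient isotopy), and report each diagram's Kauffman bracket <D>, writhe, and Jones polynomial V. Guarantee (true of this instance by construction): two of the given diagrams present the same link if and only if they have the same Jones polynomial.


grouping into links: {D1, D2, D3}
V(D1) = 1  (w 0, c 10, <D> = 1)
D2 (bracket A^12; 12 crossings at w = +4): V = 1
V(D3) = 1  (w 0, c 10, <D> = 1)
key observation: all 3 diagrams share one V(x), hence one class


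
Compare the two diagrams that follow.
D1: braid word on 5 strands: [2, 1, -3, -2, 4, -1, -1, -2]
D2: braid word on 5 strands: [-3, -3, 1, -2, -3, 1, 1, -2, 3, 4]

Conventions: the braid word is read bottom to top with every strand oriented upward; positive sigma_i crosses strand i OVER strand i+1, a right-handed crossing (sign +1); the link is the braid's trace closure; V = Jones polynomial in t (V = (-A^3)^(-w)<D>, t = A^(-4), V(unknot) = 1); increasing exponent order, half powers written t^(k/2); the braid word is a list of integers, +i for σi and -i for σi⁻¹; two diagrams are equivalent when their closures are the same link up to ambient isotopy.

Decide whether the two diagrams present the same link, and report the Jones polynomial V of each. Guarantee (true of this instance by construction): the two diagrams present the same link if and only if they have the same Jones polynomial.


same link: no
V(D1) = 1  [8 crossings, <D> = A^-6, w = -2]
V(D2) = -t^-3 + 2t^-2 - 2t^-1 + 3 - 2t + 2t^2 - t^3  (w 0, c 10, <D> = -A^-12 + 2A^-8 - 2A^-4 + 3 - 2A^4 + 2A^8 - A^12)
note: V(t) takes 2 values over 2 diagrams, fixing the grouping


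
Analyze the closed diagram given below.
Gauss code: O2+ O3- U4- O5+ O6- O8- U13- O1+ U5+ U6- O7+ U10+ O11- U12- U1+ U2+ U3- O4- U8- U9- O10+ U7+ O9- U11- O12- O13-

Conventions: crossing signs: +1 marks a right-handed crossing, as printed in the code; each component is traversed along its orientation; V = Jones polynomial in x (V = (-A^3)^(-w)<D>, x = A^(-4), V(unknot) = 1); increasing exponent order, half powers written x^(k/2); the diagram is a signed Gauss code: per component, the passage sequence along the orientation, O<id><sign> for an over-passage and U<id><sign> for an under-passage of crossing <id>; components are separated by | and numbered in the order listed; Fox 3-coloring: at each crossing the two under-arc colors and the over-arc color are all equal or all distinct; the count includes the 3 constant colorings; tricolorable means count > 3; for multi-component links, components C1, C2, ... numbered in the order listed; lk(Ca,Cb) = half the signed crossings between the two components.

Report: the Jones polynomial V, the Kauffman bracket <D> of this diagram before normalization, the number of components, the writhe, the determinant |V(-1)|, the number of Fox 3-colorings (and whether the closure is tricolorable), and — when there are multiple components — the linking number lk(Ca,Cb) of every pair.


Jones polynomial: V(x) = x^-7 - 3x^-6 + 4x^-5 - 5x^-4 + 6x^-3 - 5x^-2 + 4x^-1 - 2 + x
<D> = -A^-13 + 2A^-9 - 4A^-5 + 5A^-1 - 6A^3 + 5A^7 - 4A^11 + 3A^15 - A^19; writhe -3
components 1, writhe -3 (13 crossings)
3-colorings: 3 of 3^13, det 31 — not tricolorable
note: |V(-1)| = 31: so not tricolorable, since 3 does not divide 31


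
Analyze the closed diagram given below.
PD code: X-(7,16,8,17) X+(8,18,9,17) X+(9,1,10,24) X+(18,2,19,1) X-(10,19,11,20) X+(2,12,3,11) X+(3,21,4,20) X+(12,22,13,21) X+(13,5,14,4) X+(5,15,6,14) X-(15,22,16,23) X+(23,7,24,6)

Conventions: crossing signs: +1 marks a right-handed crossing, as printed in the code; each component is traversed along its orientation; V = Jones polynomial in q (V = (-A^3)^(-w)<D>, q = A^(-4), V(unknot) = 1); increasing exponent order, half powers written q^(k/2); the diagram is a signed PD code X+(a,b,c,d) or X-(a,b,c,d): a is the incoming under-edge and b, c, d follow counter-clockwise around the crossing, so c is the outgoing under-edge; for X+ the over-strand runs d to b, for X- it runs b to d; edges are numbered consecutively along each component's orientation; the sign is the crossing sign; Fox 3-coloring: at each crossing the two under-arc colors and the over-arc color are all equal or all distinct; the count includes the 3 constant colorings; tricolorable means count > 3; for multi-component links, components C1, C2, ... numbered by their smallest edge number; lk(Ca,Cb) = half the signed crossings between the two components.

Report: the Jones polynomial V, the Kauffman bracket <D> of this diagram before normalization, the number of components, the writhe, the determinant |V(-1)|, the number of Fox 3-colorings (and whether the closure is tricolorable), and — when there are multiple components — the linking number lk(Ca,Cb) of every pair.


Jones polynomial: V(q) = q^2 - q^3 + 3q^4 - 3q^5 + 3q^6 - 3q^7 + 2q^8 - q^9
<D> = -A^-18 + 2A^-14 - 3A^-10 + 3A^-6 - 3A^-2 + 3A^2 - A^6 + A^10; writhe +6
components 1, writhe +6 (12 crossings)
3-colorings: 3 of 3^12, det 17 — not tricolorable
note: det 17 = |V(-1)|; not divisible by 3, so not tricolorable


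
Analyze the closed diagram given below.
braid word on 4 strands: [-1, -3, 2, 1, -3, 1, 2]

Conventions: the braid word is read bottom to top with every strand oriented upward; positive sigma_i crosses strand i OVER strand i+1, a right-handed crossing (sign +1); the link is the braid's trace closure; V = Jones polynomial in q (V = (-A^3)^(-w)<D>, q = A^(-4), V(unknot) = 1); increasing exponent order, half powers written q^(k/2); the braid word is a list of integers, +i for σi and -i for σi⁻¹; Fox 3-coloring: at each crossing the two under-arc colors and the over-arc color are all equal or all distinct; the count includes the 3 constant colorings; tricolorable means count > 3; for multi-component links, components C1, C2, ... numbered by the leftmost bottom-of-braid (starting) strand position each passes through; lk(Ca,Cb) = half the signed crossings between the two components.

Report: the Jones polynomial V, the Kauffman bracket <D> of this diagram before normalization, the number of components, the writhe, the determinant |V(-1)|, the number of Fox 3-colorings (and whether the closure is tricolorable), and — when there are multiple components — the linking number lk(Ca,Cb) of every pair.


Jones polynomial: V(q) = q^-2 - q^-1 + 2 - 2q + q^2 - q^3 + q^4
<D> = -A^-13 + A^-9 - A^-5 + 2A^-1 - 2A^3 + A^7 - A^11; writhe +1
components 1, writhe +1 (7 crossings)
3-colorings: 9 of 3^7, det 9 — tricolorable
note: w = +1 shifts under R1 moves; the (-A^3)^(-1) factor cancels that in V


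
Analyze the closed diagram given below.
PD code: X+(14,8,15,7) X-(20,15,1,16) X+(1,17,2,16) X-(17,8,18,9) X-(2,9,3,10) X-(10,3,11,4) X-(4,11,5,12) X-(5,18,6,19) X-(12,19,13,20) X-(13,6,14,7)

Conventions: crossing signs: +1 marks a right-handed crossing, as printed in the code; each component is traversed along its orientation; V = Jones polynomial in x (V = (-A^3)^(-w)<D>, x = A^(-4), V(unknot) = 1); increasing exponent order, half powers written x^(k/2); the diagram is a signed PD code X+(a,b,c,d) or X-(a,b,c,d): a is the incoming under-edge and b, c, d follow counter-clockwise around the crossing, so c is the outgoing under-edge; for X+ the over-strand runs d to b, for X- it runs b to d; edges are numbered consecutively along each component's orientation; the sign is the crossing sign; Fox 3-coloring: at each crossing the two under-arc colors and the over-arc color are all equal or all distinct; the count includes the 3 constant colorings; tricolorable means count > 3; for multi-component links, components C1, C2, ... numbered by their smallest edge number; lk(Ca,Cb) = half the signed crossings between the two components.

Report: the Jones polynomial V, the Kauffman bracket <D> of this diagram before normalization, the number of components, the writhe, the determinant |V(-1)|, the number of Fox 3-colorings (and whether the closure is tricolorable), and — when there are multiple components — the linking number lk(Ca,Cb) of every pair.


V = -x^-7 + x^-6 - x^-5 + x^-4 + x^-2
<D> = A^-10 + A^-2 - A^2 + A^6 - A^10 (w = -6)
1 component over 10 crossings, w = -6
3 Fox colorings among 3^10, |V(-1)| = 5: not tricolorable
why: V spans 5 powers of x: at least 5 crossings in any diagram
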